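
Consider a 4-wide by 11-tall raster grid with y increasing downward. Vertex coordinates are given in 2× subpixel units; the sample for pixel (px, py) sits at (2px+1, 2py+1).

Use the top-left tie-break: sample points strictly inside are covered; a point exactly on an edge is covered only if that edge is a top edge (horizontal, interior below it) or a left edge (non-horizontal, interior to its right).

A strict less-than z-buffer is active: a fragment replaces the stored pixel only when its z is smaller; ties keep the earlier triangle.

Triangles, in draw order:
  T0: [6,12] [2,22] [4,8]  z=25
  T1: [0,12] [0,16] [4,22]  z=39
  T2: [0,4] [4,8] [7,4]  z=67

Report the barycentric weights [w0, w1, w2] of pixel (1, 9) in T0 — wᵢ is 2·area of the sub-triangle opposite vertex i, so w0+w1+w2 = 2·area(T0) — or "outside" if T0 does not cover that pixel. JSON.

T0:
  2·area = 36
  edge (6, 12)→(2, 22): d=(-4,10) right/bottom  bias=-1
  edge (2, 22)→(4, 8): d=(2,-14) top-left  bias=+0
  edge (4, 8)→(6, 12): d=(2,4) right/bottom  bias=-1
    (2,0)@(5, 1): e=[54,0,-18] → .  [on edge]
    (2,5)@(5, 11): e=[14,20,2] → X
    (3,5)@(7, 11): e=[-6,48,-6] → .
    (2,6)@(5, 13): e=[6,24,6] → X
    (3,6)@(7, 13): e=[-14,52,-2] → .
    (1,7)@(3, 15): e=[18,0,18] → X  [on edge]
    (2,7)@(5, 15): e=[-2,28,10] → .
    (1,8)@(3, 17): e=[10,4,22] → X
    (2,8)@(5, 17): e=[-10,32,14] → .
    (1,9)@(3, 19): e=[2,8,26] → X
    (2,9)@(5, 19): e=[-18,36,18] → .
    (1,10)@(3, 21): e=[-6,12,30] → .
  covered (5 px):
    . . . .
    . . . .
    . . . .
    . . . .
    . . . .
    . . X .
    . . X .
    . X . .
    . X . .
    . X . .
    . . . .
T1:
  2·area = 16  (B↔C swapped to make it positive)
  edge (0, 12)→(4, 22): d=(4,10) right/bottom  bias=-1
  edge (4, 22)→(0, 16): d=(-4,-6) top-left  bias=+0
  edge (0, 16)→(0, 12): d=(0,-4) top-left  bias=+0
    (0,7)@(1, 15): e=[2,10,4] → X
    (1,7)@(3, 15): e=[-18,22,12] → .
    (0,8)@(1, 17): e=[10,2,4] → X
    (1,8)@(3, 17): e=[-10,14,12] → .
    (0,9)@(1, 19): e=[18,-6,4] → .
  covered (2 px):
    . . . .
    . . . .
    . . . .
    . . . .
    . . . .
    . . . .
    . . . .
    X . . .
    X . . .
    . . . .
    . . . .
T2:
  2·area = 28  (B↔C swapped to make it positive)
  edge (0, 4)→(7, 4): d=(7,0) top-left  bias=+0
  edge (7, 4)→(4, 8): d=(-3,4) right/bottom  bias=-1
  edge (4, 8)→(0, 4): d=(-4,-4) top-left  bias=+0
    (0,2)@(1, 5): e=[7,21,0] → X  [on edge]
    (1,2)@(3, 5): e=[7,13,8] → X
    (2,2)@(5, 5): e=[7,5,16] → X
    (3,2)@(7, 5): e=[7,-3,24] → .
    (0,3)@(1, 7): e=[21,15,-8] → .
    (1,3)@(3, 7): e=[21,7,0] → X  [on edge]
    (2,3)@(5, 7): e=[21,-1,8] → .
    (1,4)@(3, 9): e=[35,1,-8] → .
    (2,4)@(5, 9): e=[35,-7,0] → .  [on edge]
    (3,5)@(7, 11): e=[49,-21,0] → .  [on edge]
  covered (4 px):
    . . . .
    . . . .
    X X X .
    . X . .
    . . . .
    . . . .
    . . . .
    . . . .
    . . . .
    . . . .
    . . . .

Result: [8,26,2]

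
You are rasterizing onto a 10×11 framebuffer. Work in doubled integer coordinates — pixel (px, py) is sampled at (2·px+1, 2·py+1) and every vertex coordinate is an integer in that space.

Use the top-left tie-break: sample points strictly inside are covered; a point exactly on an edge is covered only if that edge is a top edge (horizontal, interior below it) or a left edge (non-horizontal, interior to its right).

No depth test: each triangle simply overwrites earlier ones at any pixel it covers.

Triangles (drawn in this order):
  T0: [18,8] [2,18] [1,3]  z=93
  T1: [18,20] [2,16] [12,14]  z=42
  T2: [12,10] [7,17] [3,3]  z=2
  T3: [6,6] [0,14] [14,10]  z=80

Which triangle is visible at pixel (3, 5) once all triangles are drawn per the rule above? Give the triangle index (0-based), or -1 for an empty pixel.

T0:
  2·area = 250
  edge (18, 8)→(2, 18): d=(-16,10) right/bottom  bias=-1
  edge (2, 18)→(1, 3): d=(-1,-15) top-left  bias=+0
  edge (1, 3)→(18, 8): d=(17,5) right/bottom  bias=-1
    (0,1)@(1, 3): e=[250,0,0] → ·  [on edge]
    (1,2)@(3, 5): e=[198,28,24] → █
    (2,2)@(5, 5): e=[178,58,14] → █
    (3,2)@(7, 5): e=[158,88,4] → █
    (4,2)@(9, 5): e=[138,118,-6] → ·
    (1,3)@(3, 7): e=[166,26,58] → █
    (4,3)@(9, 7): e=[106,116,28] → █
    (5,3)@(11, 7): e=[86,146,18] → █
    (6,3)@(13, 7): e=[66,176,8] → █
    (7,3)@(15, 7): e=[46,206,-2] → ·
    (1,4)@(3, 9): e=[134,24,92] → █
    (7,4)@(15, 9): e=[14,204,32] → █
  covered (29 px):
    · · · · · · · · · ·
    · · · · · · · · · ·
    · █ █ █ · · · · · ·
    · █ █ █ █ █ █ · · ·
    · █ █ █ █ █ █ █ · ·
    · █ █ █ █ █ █ · · ·
    · █ █ █ █ · · · · ·
    · █ █ · · · · · · ·
    · █ · · · · · · · ·
    · · · · · · · · · ·
    · · · · · · · · · ·
T1:
  2·area = 72
  edge (18, 20)→(2, 16): d=(-16,-4) top-left  bias=+0
  edge (2, 16)→(12, 14): d=(10,-2) top-left  bias=+0
  edge (12, 14)→(18, 20): d=(6,6) right/bottom  bias=-1
    (0,1)@(1, 3): e=[204,-132,0] → ·  [on edge]
    (1,2)@(3, 5): e=[180,-108,0] → ·  [on edge]
    (2,3)@(5, 7): e=[156,-84,0] → ·  [on edge]
    (3,4)@(7, 9): e=[132,-60,0] → ·  [on edge]
    (4,5)@(9, 11): e=[108,-36,0] → ·  [on edge]
    (5,6)@(11, 13): e=[84,-12,0] → ·  [on edge]
    (8,6)@(17, 13): e=[108,0,-36] → ·  [on edge]
    (3,7)@(7, 15): e=[36,0,36] → █  [on edge]
    (4,7)@(9, 15): e=[44,4,24] → █
    (5,7)@(11, 15): e=[52,8,12] → █
    (6,7)@(13, 15): e=[60,12,0] → ·  [on edge]
    (3,8)@(7, 17): e=[4,20,48] → █
    (7,8)@(15, 17): e=[36,36,0] → ·  [on edge]
    (8,9)@(17, 19): e=[12,60,0] → ·  [on edge]
    (9,10)@(19, 21): e=[-12,84,0] → ·  [on edge]
  covered (8 px):
    · · · · · · · · · ·
    · · · · · · · · · ·
    · · · · · · · · · ·
    · · · · · · · · · ·
    · · · · · · · · · ·
    · · · · · · · · · ·
    · · · · · · · · · ·
    · · · █ █ █ · · · ·
    · · · █ █ █ █ · · ·
    · · · · · · · █ · ·
    · · · · · · · · · ·
T2:
  2·area = 98
  edge (12, 10)→(7, 17): d=(-5,7) right/bottom  bias=-1
  edge (7, 17)→(3, 3): d=(-4,-14) top-left  bias=+0
  edge (3, 3)→(12, 10): d=(9,7) right/bottom  bias=-1
    (1,1)@(3, 3): e=[98,0,0] → ·  [on edge]
    (8,1)@(17, 3): e=[0,196,-98] → ·  [on edge]
    (2,2)@(5, 5): e=[74,20,4] → █
    (3,2)@(7, 5): e=[60,48,-10] → ·
    (2,3)@(5, 7): e=[64,12,22] → █
    (3,3)@(7, 7): e=[50,40,8] → █
    (4,3)@(9, 7): e=[36,68,-6] → ·
    (2,4)@(5, 9): e=[54,4,40] → █
    (4,4)@(9, 9): e=[26,60,12] → █
    (5,4)@(11, 9): e=[12,88,-2] → ·
    (2,5)@(5, 11): e=[44,-4,58] → ·
    (3,5)@(7, 11): e=[30,24,44] → █
    (3,8)@(7, 17): e=[0,0,98] → ·  [on edge]
  covered (12 px):
    · · · · · · · · · ·
    · · · · · · · · · ·
    · · █ · · · · · · ·
    · · █ █ · · · · · ·
    · · █ █ █ · · · · ·
    · · · █ █ █ · · · ·
    · · · █ █ · · · · ·
    · · · █ · · · · · ·
    · · · · · · · · · ·
    · · · · · · · · · ·
    · · · · · · · · · ·
T3:
  2·area = 88  (B↔C swapped to make it positive)
  edge (6, 6)→(14, 10): d=(8,4) right/bottom  bias=-1
  edge (14, 10)→(0, 14): d=(-14,4) right/bottom  bias=-1
  edge (0, 14)→(6, 6): d=(6,-8) top-left  bias=+0
    (3,3)@(7, 7): e=[4,70,14] → █
    (4,3)@(9, 7): e=[-4,62,30] → ·
    (2,4)@(5, 9): e=[28,50,10] → █
    (4,4)@(9, 9): e=[12,34,42] → █
    (5,4)@(11, 9): e=[4,26,58] → █
    (6,4)@(13, 9): e=[-4,18,74] → ·
    (1,5)@(3, 11): e=[52,30,6] → █
    (5,5)@(11, 11): e=[20,-2,70] → ·
    (0,6)@(1, 13): e=[76,10,2] → █
    (2,6)@(5, 13): e=[60,-6,34] → ·
    (3,6)@(7, 13): e=[52,-14,50] → ·
    (4,6)@(9, 13): e=[44,-22,66] → ·
  covered (11 px):
    · · · · · · · · · ·
    · · · · · · · · · ·
    · · · · · · · · · ·
    · · · █ · · · · · ·
    · · █ █ █ █ · · · ·
    · █ █ █ █ · · · · ·
    █ █ · · · · · · · ·
    · · · · · · · · · ·
    · · · · · · · · · ·
    · · · · · · · · · ·
    · · · · · · · · · ·

Z-buffer (winner per pixel, '.' = empty):
  . . . . . . . . . .
  . . . . . . . . . .
  . 0 2 0 . . . . . .
  . 0 2 3 0 0 0 . . .
  . 0 3 3 3 3 0 0 . .
  . 3 3 3 3 2 0 . . .
  3 3 0 2 2 . . . . .
  . 0 0 2 1 1 . . . .
  . 0 . 1 1 1 1 . . .
  . . . . . . . 1 . .
  . . . . . . . . . .

Answer: 3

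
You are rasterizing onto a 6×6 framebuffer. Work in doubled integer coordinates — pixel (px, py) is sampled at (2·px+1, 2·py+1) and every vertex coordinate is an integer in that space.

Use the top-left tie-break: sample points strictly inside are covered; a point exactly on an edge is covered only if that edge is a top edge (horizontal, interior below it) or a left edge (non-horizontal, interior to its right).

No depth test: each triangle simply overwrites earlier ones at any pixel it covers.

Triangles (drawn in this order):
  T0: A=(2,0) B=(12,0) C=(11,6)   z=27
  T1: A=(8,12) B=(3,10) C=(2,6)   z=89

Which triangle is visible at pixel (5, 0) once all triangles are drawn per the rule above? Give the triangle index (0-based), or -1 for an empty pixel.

T0:
  2·area = 60
  edge (2, 0)→(12, 0): d=(10,0) top-left  bias=+0
  edge (12, 0)→(11, 6): d=(-1,6) right/bottom  bias=-1
  edge (11, 6)→(2, 0): d=(-9,-6) top-left  bias=+0
    (2,0)@(5, 1): e=[10,41,9] → █
    (3,0)@(7, 1): e=[10,29,21] → █
    (4,0)@(9, 1): e=[10,17,33] → █
    (5,0)@(11, 1): e=[10,5,45] → █
    (2,1)@(5, 3): e=[30,39,-9] → ·
    (3,1)@(7, 3): e=[30,27,3] → █
    (3,2)@(7, 5): e=[50,25,-15] → ·
    (4,2)@(9, 5): e=[50,13,-3] → ·
    (5,2)@(11, 5): e=[50,1,9] → █
    (5,3)@(11, 7): e=[70,-1,-9] → ·
  covered (8 px):
    · · █ █ █ █
    · · · █ █ █
    · · · · · █
    · · · · · ·
    · · · · · ·
    · · · · · ·
T1:
  2·area = 18
  edge (8, 12)→(3, 10): d=(-5,-2) top-left  bias=+0
  edge (3, 10)→(2, 6): d=(-1,-4) top-left  bias=+0
  edge (2, 6)→(8, 12): d=(6,6) right/bottom  bias=-1
    (0,2)@(1, 5): e=[21,-3,0] → ·  [on edge]
    (1,3)@(3, 7): e=[15,3,0] → ·  [on edge]
    (1,4)@(3, 9): e=[5,1,12] → █
    (2,4)@(5, 9): e=[9,9,0] → ·  [on edge]
    (1,5)@(3, 11): e=[-5,-1,24] → ·
    (3,5)@(7, 11): e=[3,15,0] → ·  [on edge]
  covered (1 px):
    · · · · · ·
    · · · · · ·
    · · · · · ·
    · · · · · ·
    · █ · · · ·
    · · · · · ·

Z-buffer (winner per pixel, '.' = empty):
  . . 0 0 0 0
  . . . 0 0 0
  . . . . . 0
  . . . . . .
  . 1 . . . .
  . . . . . .

Answer: 0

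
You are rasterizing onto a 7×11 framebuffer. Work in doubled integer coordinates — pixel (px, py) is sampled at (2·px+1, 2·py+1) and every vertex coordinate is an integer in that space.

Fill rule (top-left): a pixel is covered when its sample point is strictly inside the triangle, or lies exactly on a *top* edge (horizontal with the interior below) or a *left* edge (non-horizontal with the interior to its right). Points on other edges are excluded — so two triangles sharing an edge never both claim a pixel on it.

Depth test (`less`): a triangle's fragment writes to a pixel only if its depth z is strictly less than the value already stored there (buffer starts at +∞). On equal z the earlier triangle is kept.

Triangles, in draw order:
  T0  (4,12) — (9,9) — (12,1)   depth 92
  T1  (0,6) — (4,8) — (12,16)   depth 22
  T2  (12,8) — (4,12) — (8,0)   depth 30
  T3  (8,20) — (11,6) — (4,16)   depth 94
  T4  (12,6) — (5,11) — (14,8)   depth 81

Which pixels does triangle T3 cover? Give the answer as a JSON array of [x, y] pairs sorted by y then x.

T0:
  2·area = 31  (B↔C swapped to make it positive)
  edge (4, 12)→(12, 1): d=(8,-11) top-left  bias=+0
  edge (12, 1)→(9, 9): d=(-3,8) right/bottom  bias=-1
  edge (9, 9)→(4, 12): d=(-5,3) right/bottom  bias=-1
    (5,1)@(11, 3): e=[5,2,24] → #
    (6,1)@(13, 3): e=[27,-14,18] → ·
    (5,2)@(11, 5): e=[21,-4,14] → ·
    (4,3)@(9, 7): e=[15,6,10] → #
    (5,3)@(11, 7): e=[37,-10,4] → ·
    (3,4)@(7, 9): e=[9,16,6] → #
    (4,4)@(9, 9): e=[31,0,0] → ·  [on edge]
    (2,5)@(5, 11): e=[3,26,2] → #
    (3,5)@(7, 11): e=[25,10,-4] → ·
    (2,6)@(5, 13): e=[19,20,-8] → ·
  covered (4 px):
    · · · · · · ·
    · · · · · # ·
    · · · · · · ·
    · · · · # · ·
    · · · # · · ·
    · · # · · · ·
    · · · · · · ·
    · · · · · · ·
    · · · · · · ·
    · · · · · · ·
    · · · · · · ·
T1:
  2·area = 16
  edge (0, 6)→(4, 8): d=(4,2) right/bottom  bias=-1
  edge (4, 8)→(12, 16): d=(8,8) right/bottom  bias=-1
  edge (12, 16)→(0, 6): d=(-12,-10) top-left  bias=+0
    (0,2)@(1, 5): e=[-6,0,22] → ·  [on edge]
    (1,3)@(3, 7): e=[-2,0,18] → ·  [on edge]
    (2,4)@(5, 9): e=[2,0,14] → ·  [on edge]
    (3,5)@(7, 11): e=[6,0,10] → ·  [on edge]
    (4,6)@(9, 13): e=[10,0,6] → ·  [on edge]
    (5,7)@(11, 15): e=[14,0,2] → ·  [on edge]
    (6,8)@(13, 17): e=[18,0,-2] → ·  [on edge]
  covered (0 px):
    · · · · · · ·
    · · · · · · ·
    · · · · · · ·
    · · · · · · ·
    · · · · · · ·
    · · · · · · ·
    · · · · · · ·
    · · · · · · ·
    · · · · · · ·
    · · · · · · ·
    · · · · · · ·
T2:
  2·area = 80
  edge (12, 8)→(4, 12): d=(-8,4) right/bottom  bias=-1
  edge (4, 12)→(8, 0): d=(4,-12) top-left  bias=+0
  edge (8, 0)→(12, 8): d=(4,8) right/bottom  bias=-1
    (3,1)@(7, 3): e=[60,0,20] → #  [on edge]
    (4,1)@(9, 3): e=[52,24,4] → #
    (5,1)@(11, 3): e=[44,48,-12] → ·
    (3,2)@(7, 5): e=[44,8,28] → #
    (5,2)@(11, 5): e=[28,56,-4] → ·
    (3,3)@(7, 7): e=[28,16,36] → #
    (5,3)@(11, 7): e=[12,64,4] → #
    (6,3)@(13, 7): e=[4,88,-12] → ·
    (2,4)@(5, 9): e=[20,0,60] → #  [on edge]
    (5,4)@(11, 9): e=[-4,72,12] → ·
    (2,5)@(5, 11): e=[4,8,68] → #
    (3,5)@(7, 11): e=[-4,32,52] → ·
    (1,7)@(3, 15): e=[-20,0,100] → ·  [on edge]
    (0,10)@(1, 21): e=[-60,0,140] → ·  [on edge]
  covered (11 px):
    · · · · · · ·
    · · · # # · ·
    · · · # # · ·
    · · · # # # ·
    · · # # # · ·
    · · # · · · ·
    · · · · · · ·
    · · · · · · ·
    · · · · · · ·
    · · · · · · ·
    · · · · · · ·
T3:
  2·area = 68  (B↔C swapped to make it positive)
  edge (8, 20)→(4, 16): d=(-4,-4) top-left  bias=+0
  edge (4, 16)→(11, 6): d=(7,-10) top-left  bias=+0
  edge (11, 6)→(8, 20): d=(-3,14) right/bottom  bias=-1
    (4,4)@(9, 9): e=[48,1,19] → #
    (5,4)@(11, 9): e=[56,21,-9] → ·
    (4,5)@(9, 11): e=[40,15,13] → #
    (5,5)@(11, 11): e=[48,35,-15] → ·
    (0,6)@(1, 13): e=[0,-51,119] → ·  [on edge]
    (3,6)@(7, 13): e=[24,9,35] → #
    (5,6)@(11, 13): e=[40,49,-21] → ·
    (1,7)@(3, 15): e=[0,-17,85] → ·  [on edge]
    (2,7)@(5, 15): e=[8,3,57] → #
    (5,7)@(11, 15): e=[32,63,-27] → ·
    (2,8)@(5, 17): e=[0,17,51] → #  [on edge]
    (4,8)@(9, 17): e=[16,57,-5] → ·
    (3,9)@(7, 19): e=[0,51,17] → #  [on edge]
    (4,10)@(9, 21): e=[0,85,-17] → ·  [on edge]
  covered (10 px):
    · · · · · · ·
    · · · · · · ·
    · · · · · · ·
    · · · · · · ·
    · · · · # · ·
    · · · · # · ·
    · · · # # · ·
    · · # # # · ·
    · · # # · · ·
    · · · # · · ·
    · · · · · · ·
T4:
  2·area = 24  (B↔C swapped to make it positive)
  edge (12, 6)→(14, 8): d=(2,2) right/bottom  bias=-1
  edge (14, 8)→(5, 11): d=(-9,3) right/bottom  bias=-1
  edge (5, 11)→(12, 6): d=(7,-5) top-left  bias=+0
    (3,0)@(7, 1): e=[0,84,-60] → ·  [on edge]
    (4,1)@(9, 3): e=[0,60,-36] → ·  [on edge]
    (5,2)@(11, 5): e=[0,36,-12] → ·  [on edge]
    (5,3)@(11, 7): e=[4,18,2] → #
    (6,3)@(13, 7): e=[0,12,12] → ·  [on edge]
    (4,4)@(9, 9): e=[12,6,6] → #
    (5,4)@(11, 9): e=[8,0,16] → ·  [on edge]
    (2,5)@(5, 11): e=[24,0,0] → ·  [on edge]
    (4,5)@(9, 11): e=[16,-12,20] → ·
  covered (2 px):
    · · · · · · ·
    · · · · · · ·
    · · · · · · ·
    · · · · · # ·
    · · · · # · ·
    · · · · · · ·
    · · · · · · ·
    · · · · · · ·
    · · · · · · ·
    · · · · · · ·
    · · · · · · ·

Final: [[4,4],[4,5],[3,6],[4,6],[2,7],[3,7],[4,7],[2,8],[3,8],[3,9]]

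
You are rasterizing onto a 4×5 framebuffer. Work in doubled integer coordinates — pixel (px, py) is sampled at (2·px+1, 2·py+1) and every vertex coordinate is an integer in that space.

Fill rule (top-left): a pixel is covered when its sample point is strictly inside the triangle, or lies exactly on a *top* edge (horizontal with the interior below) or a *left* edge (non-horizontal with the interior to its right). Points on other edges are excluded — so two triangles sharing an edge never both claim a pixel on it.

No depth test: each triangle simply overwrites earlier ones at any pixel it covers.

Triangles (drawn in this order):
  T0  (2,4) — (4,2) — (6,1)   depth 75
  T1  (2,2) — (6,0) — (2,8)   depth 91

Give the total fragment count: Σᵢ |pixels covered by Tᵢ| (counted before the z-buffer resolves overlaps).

T0:
  2·area = 2
  edge (2, 4)→(4, 2): d=(2,-2) top-left  bias=+0
  edge (4, 2)→(6, 1): d=(2,-1) top-left  bias=+0
  edge (6, 1)→(2, 4): d=(-4,3) right/bottom  bias=-1
    (2,0)@(5, 1): e=[0,-1,3] → .  [on edge]
    (1,1)@(3, 3): e=[0,1,1] → X  [on edge]
    (2,1)@(5, 3): e=[4,3,-5] → .
    (0,2)@(1, 5): e=[0,3,-1] → .  [on edge]
    (1,2)@(3, 5): e=[4,5,-7] → .
  covered (1 px):
    . . . .
    . X . .
    . . . .
    . . . .
    . . . .
T1:
  2·area = 24
  edge (2, 2)→(6, 0): d=(4,-2) top-left  bias=+0
  edge (6, 0)→(2, 8): d=(-4,8) right/bottom  bias=-1
  edge (2, 8)→(2, 2): d=(0,-6) top-left  bias=+0
    (2,0)@(5, 1): e=[2,4,18] → X
    (3,0)@(7, 1): e=[6,-12,30] → .
    (1,1)@(3, 3): e=[6,12,6] → X
    (2,1)@(5, 3): e=[10,-4,18] → .
    (1,2)@(3, 5): e=[14,4,6] → X
    (2,2)@(5, 5): e=[18,-12,18] → .
    (1,3)@(3, 7): e=[22,-4,6] → .
  covered (3 px):
    . . X .
    . X . .
    . X . .
    . . . .
    . . . .

Answer: 4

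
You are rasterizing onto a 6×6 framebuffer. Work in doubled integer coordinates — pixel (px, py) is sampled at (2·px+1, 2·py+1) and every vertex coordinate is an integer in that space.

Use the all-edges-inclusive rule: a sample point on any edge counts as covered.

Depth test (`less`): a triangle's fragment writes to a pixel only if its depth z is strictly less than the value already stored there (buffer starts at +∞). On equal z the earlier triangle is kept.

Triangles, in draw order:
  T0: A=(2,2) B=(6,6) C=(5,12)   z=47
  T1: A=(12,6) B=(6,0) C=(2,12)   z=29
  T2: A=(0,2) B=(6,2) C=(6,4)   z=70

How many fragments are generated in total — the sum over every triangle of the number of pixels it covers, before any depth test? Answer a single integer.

T0:
  2·area = 28
  edge (2, 2)→(6, 6): d=(4,4) inclusive
  edge (6, 6)→(5, 12): d=(-1,6) inclusive
  edge (5, 12)→(2, 2): d=(-3,-10) inclusive
    (0,0)@(1, 1): e=[0,35,-7] → ·  [on edge]
    (1,1)@(3, 3): e=[0,21,7] → #  [on edge]
    (2,1)@(5, 3): e=[-8,9,27] → ·
    (1,2)@(3, 5): e=[8,19,1] → #
    (2,2)@(5, 5): e=[0,7,21] → #  [on edge]
    (3,2)@(7, 5): e=[-8,-5,41] → ·
    (1,3)@(3, 7): e=[16,17,-5] → ·
    (2,3)@(5, 7): e=[8,5,15] → #
    (3,3)@(7, 7): e=[0,-7,35] → ·  [on edge]
    (2,4)@(5, 9): e=[16,3,9] → #
    (3,4)@(7, 9): e=[8,-9,29] → ·
    (4,4)@(9, 9): e=[0,-21,49] → ·  [on edge]
    (5,5)@(11, 11): e=[0,-35,63] → ·  [on edge]
  covered (6 px):
    · · · · · ·
    · # · · · ·
    · # # · · ·
    · · # · · ·
    · · # · · ·
    · · # · · ·
T1:
  2·area = 96  (B↔C swapped to make it positive)
  edge (12, 6)→(2, 12): d=(-10,6) inclusive
  edge (2, 12)→(6, 0): d=(4,-12) inclusive
  edge (6, 0)→(12, 6): d=(6,6) inclusive
    (3,0)@(7, 1): e=[80,16,0] → #  [on edge]
    (4,0)@(9, 1): e=[68,40,-12] → ·
    (2,1)@(5, 3): e=[72,0,24] → #  [on edge]
    (4,1)@(9, 3): e=[48,48,0] → #  [on edge]
    (5,1)@(11, 3): e=[36,72,-12] → ·
    (2,2)@(5, 5): e=[52,8,36] → #
    (5,2)@(11, 5): e=[16,80,0] → #  [on edge]
    (2,3)@(5, 7): e=[32,16,48] → #
    (5,3)@(11, 7): e=[-4,88,12] → ·
    (1,4)@(3, 9): e=[24,0,72] → #  [on edge]
    (3,4)@(7, 9): e=[0,48,48] → #  [on edge]
    (4,4)@(9, 9): e=[-12,72,36] → ·
  covered (15 px):
    · · · # · ·
    · · # # # ·
    · · # # # #
    · · # # # ·
    · # # # · ·
    · # · · · ·
T2:
  2·area = 12
  edge (0, 2)→(6, 2): d=(6,0) inclusive
  edge (6, 2)→(6, 4): d=(0,2) inclusive
  edge (6, 4)→(0, 2): d=(-6,-2) inclusive
    (1,1)@(3, 3): e=[6,6,0] → #  [on edge]
    (2,1)@(5, 3): e=[6,2,4] → #
    (3,1)@(7, 3): e=[6,-2,8] → ·
    (1,2)@(3, 5): e=[18,6,-12] → ·
    (2,2)@(5, 5): e=[18,2,-8] → ·
    (4,2)@(9, 5): e=[18,-6,0] → ·  [on edge]
  covered (2 px):
    · · · · · ·
    · # # · · ·
    · · · · · ·
    · · · · · ·
    · · · · · ·
    · · · · · ·

Result: 23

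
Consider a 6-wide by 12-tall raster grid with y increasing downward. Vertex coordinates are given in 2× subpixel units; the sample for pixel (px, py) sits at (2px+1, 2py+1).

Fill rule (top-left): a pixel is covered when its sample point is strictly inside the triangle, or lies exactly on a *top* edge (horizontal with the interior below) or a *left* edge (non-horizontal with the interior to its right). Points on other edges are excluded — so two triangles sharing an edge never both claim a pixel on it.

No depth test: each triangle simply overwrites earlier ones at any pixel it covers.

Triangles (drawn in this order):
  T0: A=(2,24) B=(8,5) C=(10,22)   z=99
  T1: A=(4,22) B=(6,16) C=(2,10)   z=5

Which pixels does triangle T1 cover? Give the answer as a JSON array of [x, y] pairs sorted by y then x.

T0:
  2·area = 140
  edge (2, 24)→(8, 5): d=(6,-19) top-left  bias=+0
  edge (8, 5)→(10, 22): d=(2,17) right/bottom  bias=-1
  edge (10, 22)→(2, 24): d=(-8,2) right/bottom  bias=-1
    (3,4)@(7, 9): e=[5,25,110] → X
    (4,4)@(9, 9): e=[43,-9,106] → .
    (3,5)@(7, 11): e=[17,29,94] → X
    (4,5)@(9, 11): e=[55,-5,90] → .
    (3,6)@(7, 13): e=[29,33,78] → X
    (4,6)@(9, 13): e=[67,-1,74] → .
    (2,7)@(5, 15): e=[3,71,66] → X
    (4,7)@(9, 15): e=[79,3,58] → X
    (5,7)@(11, 15): e=[117,-31,54] → .
    (2,8)@(5, 17): e=[15,75,50] → X
    (5,8)@(11, 17): e=[129,-27,38] → .
    (2,9)@(5, 19): e=[27,79,34] → X
  covered (18 px):
    . . . . . .
    . . . . . .
    . . . . . .
    . . . . . .
    . . . X . .
    . . . X . .
    . . . X . .
    . . X X X .
    . . X X X .
    . . X X X .
    . X X X X .
    . X X . . .
T1:
  2·area = 36  (B↔C swapped to make it positive)
  edge (4, 22)→(2, 10): d=(-2,-12) top-left  bias=+0
  edge (2, 10)→(6, 16): d=(4,6) right/bottom  bias=-1
  edge (6, 16)→(4, 22): d=(-2,6) right/bottom  bias=-1
    (5,0)@(11, 1): e=[126,-90,0] → .  [on edge]
    (4,3)@(9, 7): e=[90,-54,0] → .  [on edge]
    (1,6)@(3, 13): e=[6,6,24] → X
    (2,6)@(5, 13): e=[30,-6,12] → .
    (3,6)@(7, 13): e=[54,-18,0] → .  [on edge]
    (1,7)@(3, 15): e=[2,14,20] → X
    (2,7)@(5, 15): e=[26,2,8] → X
    (3,7)@(7, 15): e=[50,-10,-4] → .
    (1,8)@(3, 17): e=[-2,22,16] → .
    (2,8)@(5, 17): e=[22,10,4] → X
    (3,8)@(7, 17): e=[46,-2,-8] → .
    (2,9)@(5, 19): e=[18,18,0] → .  [on edge]
  covered (4 px):
    . . . . . .
    . . . . . .
    . . . . . .
    . . . . . .
    . . . . . .
    . . . . . .
    . X . . . .
    . X X . . .
    . . X . . .
    . . . . . .
    . . . . . .
    . . . . . .

Final: [[1,6],[1,7],[2,7],[2,8]]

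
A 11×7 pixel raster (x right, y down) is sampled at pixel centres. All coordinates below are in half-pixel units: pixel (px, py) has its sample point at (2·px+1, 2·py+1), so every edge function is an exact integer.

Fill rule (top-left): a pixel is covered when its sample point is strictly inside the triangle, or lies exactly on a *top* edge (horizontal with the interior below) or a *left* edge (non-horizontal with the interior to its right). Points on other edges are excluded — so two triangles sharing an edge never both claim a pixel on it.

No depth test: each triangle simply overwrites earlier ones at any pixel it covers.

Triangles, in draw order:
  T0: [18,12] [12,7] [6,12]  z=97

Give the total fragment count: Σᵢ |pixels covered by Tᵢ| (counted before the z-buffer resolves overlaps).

T0:
  2·area = 60  (B↔C swapped to make it positive)
  edge (18, 12)→(6, 12): d=(-12,0) right/bottom  bias=-1
  edge (6, 12)→(12, 7): d=(6,-5) top-left  bias=+0
  edge (12, 7)→(18, 12): d=(6,5) right/bottom  bias=-1
    (5,4)@(11, 9): e=[36,7,17] → #
    (6,4)@(13, 9): e=[36,17,7] → #
    (7,4)@(15, 9): e=[36,27,-3] → ·
    (4,5)@(9, 11): e=[12,9,39] → #
    (7,5)@(15, 11): e=[12,39,9] → #
    (8,5)@(17, 11): e=[12,49,-1] → ·
    (4,6)@(9, 13): e=[-12,21,51] → ·
    (5,6)@(11, 13): e=[-12,31,41] → ·
    (6,6)@(13, 13): e=[-12,41,31] → ·
    (7,6)@(15, 13): e=[-12,51,21] → ·
  covered (6 px):
    · · · · · · · · · · ·
    · · · · · · · · · · ·
    · · · · · · · · · · ·
    · · · · · · · · · · ·
    · · · · · # # · · · ·
    · · · · # # # # · · ·
    · · · · · · · · · · ·

Final: 6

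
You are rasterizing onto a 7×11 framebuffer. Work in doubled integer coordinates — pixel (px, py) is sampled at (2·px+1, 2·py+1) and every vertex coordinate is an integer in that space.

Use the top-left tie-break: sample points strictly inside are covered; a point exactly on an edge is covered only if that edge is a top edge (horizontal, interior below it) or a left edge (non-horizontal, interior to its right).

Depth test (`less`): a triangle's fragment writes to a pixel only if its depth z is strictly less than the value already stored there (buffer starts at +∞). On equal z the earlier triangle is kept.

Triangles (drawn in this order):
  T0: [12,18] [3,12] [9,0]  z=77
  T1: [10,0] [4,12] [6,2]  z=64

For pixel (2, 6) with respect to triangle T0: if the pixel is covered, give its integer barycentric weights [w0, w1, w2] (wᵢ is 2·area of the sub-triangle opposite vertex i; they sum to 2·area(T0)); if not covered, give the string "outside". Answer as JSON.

T0:
  2·area = 144
  edge (12, 18)→(3, 12): d=(-9,-6) top-left  bias=+0
  edge (3, 12)→(9, 0): d=(6,-12) top-left  bias=+0
  edge (9, 0)→(12, 18): d=(3,18) right/bottom  bias=-1
    (4,0)@(9, 1): e=[135,6,3] → █
    (5,0)@(11, 1): e=[147,30,-33] → ·
    (4,1)@(9, 3): e=[117,18,9] → █
    (5,1)@(11, 3): e=[129,42,-27] → ·
    (3,2)@(7, 5): e=[87,6,51] → █
    (5,2)@(11, 5): e=[111,54,-21] → ·
    (3,3)@(7, 7): e=[69,18,57] → █
    (5,3)@(11, 7): e=[93,66,-15] → ·
    (2,4)@(5, 9): e=[39,6,99] → █
    (5,4)@(11, 9): e=[75,78,-9] → ·
    (2,5)@(5, 11): e=[21,18,105] → █
    (5,5)@(11, 11): e=[57,90,-3] → ·
  covered (19 px):
    · · · · █ · ·
    · · · · █ · ·
    · · · █ █ · ·
    · · · █ █ · ·
    · · █ █ █ · ·
    · · █ █ █ · ·
    · · █ █ █ █ ·
    · · · · █ █ ·
    · · · · · █ ·
    · · · · · · ·
    · · · · · · ·
T1:
  2·area = 36
  edge (10, 0)→(4, 12): d=(-6,12) right/bottom  bias=-1
  edge (4, 12)→(6, 2): d=(2,-10) top-left  bias=+0
  edge (6, 2)→(10, 0): d=(4,-2) top-left  bias=+0
    (4,0)@(9, 1): e=[6,28,2] → █
    (5,0)@(11, 1): e=[-18,48,6] → ·
    (3,1)@(7, 3): e=[18,12,6] → █
    (4,1)@(9, 3): e=[-6,32,10] → ·
    (3,2)@(7, 5): e=[6,16,14] → █
    (4,2)@(9, 5): e=[-18,36,18] → ·
    (2,3)@(5, 7): e=[18,0,18] → █  [on edge]
    (3,3)@(7, 7): e=[-6,20,22] → ·
    (2,4)@(5, 9): e=[6,4,26] → █
    (3,4)@(7, 9): e=[-18,24,30] → ·
    (2,5)@(5, 11): e=[-6,8,34] → ·
    (1,8)@(3, 17): e=[-18,0,54] → ·  [on edge]
  covered (5 px):
    · · · · █ · ·
    · · · █ · · ·
    · · · █ · · ·
    · · █ · · · ·
    · · █ · · · ·
    · · · · · · ·
    · · · · · · ·
    · · · · · · ·
    · · · · · · ·
    · · · · · · ·
    · · · · · · ·

Result: [30,111,3]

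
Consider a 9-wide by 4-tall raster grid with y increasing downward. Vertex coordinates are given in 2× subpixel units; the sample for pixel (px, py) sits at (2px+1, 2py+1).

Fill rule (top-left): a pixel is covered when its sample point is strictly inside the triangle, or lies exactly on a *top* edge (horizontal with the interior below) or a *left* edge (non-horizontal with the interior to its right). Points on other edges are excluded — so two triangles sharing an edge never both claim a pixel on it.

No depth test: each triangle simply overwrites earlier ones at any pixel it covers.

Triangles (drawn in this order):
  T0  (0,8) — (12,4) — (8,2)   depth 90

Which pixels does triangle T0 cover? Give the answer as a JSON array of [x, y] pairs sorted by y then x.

T0:
  2·area = 40  (B↔C swapped to make it positive)
  edge (0, 8)→(8, 2): d=(8,-6) top-left  bias=+0
  edge (8, 2)→(12, 4): d=(4,2) right/bottom  bias=-1
  edge (12, 4)→(0, 8): d=(-12,4) right/bottom  bias=-1
    (3,1)@(7, 3): e=[2,6,32] → █
    (4,1)@(9, 3): e=[14,2,24] → █
    (5,1)@(11, 3): e=[26,-2,16] → ·
    (7,1)@(15, 3): e=[50,-10,0] → ·  [on edge]
    (2,2)@(5, 5): e=[6,18,16] → █
    (4,2)@(9, 5): e=[30,10,0] → ·  [on edge]
    (1,3)@(3, 7): e=[10,30,0] → ·  [on edge]
    (2,3)@(5, 7): e=[22,26,-8] → ·
    (3,3)@(7, 7): e=[34,22,-16] → ·
  covered (4 px):
    · · · · · · · · ·
    · · · █ █ · · · ·
    · · █ █ · · · · ·
    · · · · · · · · ·

Result: [[3,1],[4,1],[2,2],[3,2]]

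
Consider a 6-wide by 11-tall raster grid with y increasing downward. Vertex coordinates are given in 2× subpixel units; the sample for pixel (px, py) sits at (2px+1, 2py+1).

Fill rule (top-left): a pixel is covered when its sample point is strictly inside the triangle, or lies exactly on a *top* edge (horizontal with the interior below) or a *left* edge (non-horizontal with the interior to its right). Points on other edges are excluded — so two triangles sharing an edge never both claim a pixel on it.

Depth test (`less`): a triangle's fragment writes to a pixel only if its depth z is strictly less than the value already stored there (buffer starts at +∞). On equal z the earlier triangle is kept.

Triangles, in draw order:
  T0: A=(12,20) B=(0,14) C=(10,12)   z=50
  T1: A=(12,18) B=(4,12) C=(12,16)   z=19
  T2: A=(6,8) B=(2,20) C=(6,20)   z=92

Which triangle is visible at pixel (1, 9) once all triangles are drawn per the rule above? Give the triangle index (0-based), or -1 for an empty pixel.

T0:
  2·area = 84
  edge (12, 20)→(0, 14): d=(-12,-6) top-left  bias=+0
  edge (0, 14)→(10, 12): d=(10,-2) top-left  bias=+0
  edge (10, 12)→(12, 20): d=(2,8) right/bottom  bias=-1
    (2,6)@(5, 13): e=[42,0,42] → X  [on edge]
    (3,6)@(7, 13): e=[54,4,26] → X
    (4,6)@(9, 13): e=[66,8,10] → X
    (5,6)@(11, 13): e=[78,12,-6] → .
    (1,7)@(3, 15): e=[6,16,62] → X
    (5,7)@(11, 15): e=[54,32,-2] → .
    (1,8)@(3, 17): e=[-18,36,66] → .
    (2,8)@(5, 17): e=[-6,40,50] → .
    (3,8)@(7, 17): e=[6,44,34] → X
    (5,8)@(11, 17): e=[30,52,2] → X
    (3,9)@(7, 19): e=[-18,64,38] → .
    (4,9)@(9, 19): e=[-6,68,22] → .
  covered (11 px):
    . . . . . .
    . . . . . .
    . . . . . .
    . . . . . .
    . . . . . .
    . . . . . .
    . . X X X .
    . X X X X .
    . . . X X X
    . . . . . X
    . . . . . .
T1:
  2·area = 16
  edge (12, 18)→(4, 12): d=(-8,-6) top-left  bias=+0
  edge (4, 12)→(12, 16): d=(8,4) right/bottom  bias=-1
  edge (12, 16)→(12, 18): d=(0,2) right/bottom  bias=-1
    (4,7)@(9, 15): e=[6,4,6] → X
    (5,7)@(11, 15): e=[18,-4,2] → .
    (4,8)@(9, 17): e=[-10,20,6] → .
    (5,8)@(11, 17): e=[2,12,2] → X
    (5,9)@(11, 19): e=[-14,28,2] → .
  covered (2 px):
    . . . . . .
    . . . . . .
    . . . . . .
    . . . . . .
    . . . . . .
    . . . . . .
    . . . . . .
    . . . . X .
    . . . . . X
    . . . . . .
    . . . . . .
T2:
  2·area = 48  (B↔C swapped to make it positive)
  edge (6, 8)→(6, 20): d=(0,12) right/bottom  bias=-1
  edge (6, 20)→(2, 20): d=(-4,0) right/bottom  bias=-1
  edge (2, 20)→(6, 8): d=(4,-12) top-left  bias=+0
    (3,2)@(7, 5): e=[-12,60,0] → .  [on edge]
    (2,5)@(5, 11): e=[12,36,0] → X  [on edge]
    (3,5)@(7, 11): e=[-12,36,24] → .
    (2,6)@(5, 13): e=[12,28,8] → X
    (3,6)@(7, 13): e=[-12,28,32] → .
    (2,7)@(5, 15): e=[12,20,16] → X
    (3,7)@(7, 15): e=[-12,20,40] → .
    (1,8)@(3, 17): e=[36,12,0] → X  [on edge]
    (3,8)@(7, 17): e=[-12,12,48] → .
    (1,9)@(3, 19): e=[36,4,8] → X
    (3,9)@(7, 19): e=[-12,4,56] → .
    (1,10)@(3, 21): e=[36,-4,16] → .
  covered (7 px):
    . . . . . .
    . . . . . .
    . . . . . .
    . . . . . .
    . . . . . .
    . . X . . .
    . . X . . .
    . . X . . .
    . X X . . .
    . X X . . .
    . . . . . .

Z-buffer (winner per pixel, '.' = empty):
  . . . . . .
  . . . . . .
  . . . . . .
  . . . . . .
  . . . . . .
  . . 2 . . .
  . . 0 0 0 .
  . 0 0 0 1 .
  . 2 2 0 0 1
  . 2 2 . . 0
  . . . . . .

Result: 2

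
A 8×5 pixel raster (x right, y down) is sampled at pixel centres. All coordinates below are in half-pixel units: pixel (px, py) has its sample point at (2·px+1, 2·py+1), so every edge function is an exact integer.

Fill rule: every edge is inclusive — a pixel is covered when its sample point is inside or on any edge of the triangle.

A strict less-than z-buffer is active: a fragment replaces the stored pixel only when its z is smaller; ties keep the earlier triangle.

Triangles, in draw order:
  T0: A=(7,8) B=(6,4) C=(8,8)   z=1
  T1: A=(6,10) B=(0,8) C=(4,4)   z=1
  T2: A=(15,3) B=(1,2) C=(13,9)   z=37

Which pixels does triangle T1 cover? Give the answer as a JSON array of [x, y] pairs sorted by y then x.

T0:
  2·area = 4
  edge (7, 8)→(6, 4): d=(-1,-4) inclusive
  edge (6, 4)→(8, 8): d=(2,4) inclusive
  edge (8, 8)→(7, 8): d=(-1,0) inclusive
    (3,3)@(7, 7): e=[1,2,1] → #
    (4,3)@(9, 7): e=[9,-6,1] → ·
    (3,4)@(7, 9): e=[-1,6,-1] → ·
  covered (1 px):
    · · · · · · · ·
    · · · · · · · ·
    · · · · · · · ·
    · · · # · · · ·
    · · · · · · · ·
T1:
  2·area = 32
  edge (6, 10)→(0, 8): d=(-6,-2) inclusive
  edge (0, 8)→(4, 4): d=(4,-4) inclusive
  edge (4, 4)→(6, 10): d=(2,6) inclusive
    (1,0)@(3, 1): e=[48,-16,0] → ·  [on edge]
    (3,0)@(7, 1): e=[56,0,-24] → ·  [on edge]
    (2,1)@(5, 3): e=[40,0,-8] → ·  [on edge]
    (1,2)@(3, 5): e=[24,0,8] → #  [on edge]
    (2,2)@(5, 5): e=[28,8,-4] → ·
    (0,3)@(1, 7): e=[8,0,24] → #  [on edge]
    (2,3)@(5, 7): e=[16,16,0] → #  [on edge]
    (3,3)@(7, 7): e=[20,24,-12] → ·
    (0,4)@(1, 9): e=[-4,8,28] → ·
    (1,4)@(3, 9): e=[0,16,16] → #  [on edge]
    (3,4)@(7, 9): e=[8,32,-8] → ·
  covered (6 px):
    · · · · · · · ·
    · · · · · · · ·
    · # · · · · · ·
    # # # · · · · ·
    · # # · · · · ·
T2:
  2·area = 86  (B↔C swapped to make it positive)
  edge (15, 3)→(13, 9): d=(-2,6) inclusive
  edge (13, 9)→(1, 2): d=(-12,-7) inclusive
  edge (1, 2)→(15, 3): d=(14,1) inclusive
    (1,1)@(3, 3): e=[72,2,12] → #
    (2,1)@(5, 3): e=[60,16,10] → #
    (3,1)@(7, 3): e=[48,30,8] → #
    (4,1)@(9, 3): e=[36,44,6] → #
    (5,1)@(11, 3): e=[24,58,4] → #
    (6,1)@(13, 3): e=[12,72,2] → #
    (7,1)@(15, 3): e=[0,86,0] → #  [on edge]
    (1,2)@(3, 5): e=[68,-22,40] → ·
    (2,2)@(5, 5): e=[56,-8,38] → ·
    (3,2)@(7, 5): e=[44,6,36] → #
    (7,2)@(15, 5): e=[-4,62,28] → ·
    (3,3)@(7, 7): e=[40,-18,64] → ·
    (6,4)@(13, 9): e=[0,0,86] → #  [on edge]
  covered (14 px):
    · · · · · · · ·
    · # # # # # # #
    · · · # # # # ·
    · · · · · # # ·
    · · · · · · # ·

Result: [[1,2],[0,3],[1,3],[2,3],[1,4],[2,4]]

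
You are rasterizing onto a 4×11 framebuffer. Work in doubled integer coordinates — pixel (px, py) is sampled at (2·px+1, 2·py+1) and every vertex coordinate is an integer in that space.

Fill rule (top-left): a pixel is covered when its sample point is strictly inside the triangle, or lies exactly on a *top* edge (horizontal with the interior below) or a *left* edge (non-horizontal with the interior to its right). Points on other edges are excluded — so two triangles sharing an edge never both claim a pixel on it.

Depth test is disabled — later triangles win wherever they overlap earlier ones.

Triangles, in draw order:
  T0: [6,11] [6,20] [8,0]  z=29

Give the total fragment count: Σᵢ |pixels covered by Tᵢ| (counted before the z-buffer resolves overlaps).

T0:
  2·area = 18  (B↔C swapped to make it positive)
  edge (6, 11)→(8, 0): d=(2,-11) top-left  bias=+0
  edge (8, 0)→(6, 20): d=(-2,20) right/bottom  bias=-1
  edge (6, 20)→(6, 11): d=(0,-9) top-left  bias=+0
    (3,3)@(7, 7): e=[3,6,9] → █
    (3,4)@(7, 9): e=[7,2,9] → █
    (3,5)@(7, 11): e=[11,-2,9] → ·
  covered (2 px):
    · · · ·
    · · · ·
    · · · ·
    · · · █
    · · · █
    · · · ·
    · · · ·
    · · · ·
    · · · ·
    · · · ·
    · · · ·

Final: 2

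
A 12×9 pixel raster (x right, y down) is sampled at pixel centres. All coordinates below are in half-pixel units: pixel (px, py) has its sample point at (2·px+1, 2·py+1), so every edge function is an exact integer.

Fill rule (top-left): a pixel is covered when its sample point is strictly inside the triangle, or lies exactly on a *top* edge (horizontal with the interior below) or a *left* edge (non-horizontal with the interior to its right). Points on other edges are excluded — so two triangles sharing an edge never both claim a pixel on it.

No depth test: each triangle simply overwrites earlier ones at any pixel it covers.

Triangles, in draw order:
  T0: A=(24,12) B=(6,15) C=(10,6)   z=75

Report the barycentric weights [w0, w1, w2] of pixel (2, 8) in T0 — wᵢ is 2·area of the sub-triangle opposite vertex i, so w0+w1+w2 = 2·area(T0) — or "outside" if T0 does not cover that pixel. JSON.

T0:
  2·area = 150
  edge (24, 12)→(6, 15): d=(-18,3) right/bottom  bias=-1
  edge (6, 15)→(10, 6): d=(4,-9) top-left  bias=+0
  edge (10, 6)→(24, 12): d=(14,6) right/bottom  bias=-1
    (1,1)@(3, 3): e=[225,-75,0] → .  [on edge]
    (5,3)@(11, 7): e=[129,13,8] → X
    (6,3)@(13, 7): e=[123,31,-4] → .
    (4,4)@(9, 9): e=[99,3,48] → X
    (6,4)@(13, 9): e=[87,39,24] → X
    (7,4)@(15, 9): e=[81,57,12] → X
    (8,4)@(17, 9): e=[75,75,0] → .  [on edge]
    (4,5)@(9, 11): e=[63,11,76] → X
    (8,5)@(17, 11): e=[39,83,28] → X
    (9,5)@(19, 11): e=[33,101,16] → X
    (10,5)@(21, 11): e=[27,119,4] → X
    (11,5)@(23, 11): e=[21,137,-8] → .
  covered (18 px):
    . . . . . . . . . . . .
    . . . . . . . . . . . .
    . . . . . . . . . . . .
    . . . . . X . . . . . .
    . . . . X X X X . . . .
    . . . . X X X X X X X .
    . . . X X X X X X . . .
    . . . . . . . . . . . .
    . . . . . . . . . . . .

Result: "outside"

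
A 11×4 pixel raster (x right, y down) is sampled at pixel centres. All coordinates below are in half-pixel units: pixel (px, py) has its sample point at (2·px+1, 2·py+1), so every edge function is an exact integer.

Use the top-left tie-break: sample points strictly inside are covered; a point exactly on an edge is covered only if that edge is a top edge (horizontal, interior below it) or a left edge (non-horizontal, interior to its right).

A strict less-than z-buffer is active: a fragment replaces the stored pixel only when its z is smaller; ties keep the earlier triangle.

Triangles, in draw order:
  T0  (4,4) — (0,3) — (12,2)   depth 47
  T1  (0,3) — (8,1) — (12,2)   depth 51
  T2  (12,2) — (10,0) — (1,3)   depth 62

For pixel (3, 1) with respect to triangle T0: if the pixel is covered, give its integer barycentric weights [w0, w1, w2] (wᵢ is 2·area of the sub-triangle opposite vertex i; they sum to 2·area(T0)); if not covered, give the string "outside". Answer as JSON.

T0:
  2·area = 16
  edge (4, 4)→(0, 3): d=(-4,-1) top-left  bias=+0
  edge (0, 3)→(12, 2): d=(12,-1) top-left  bias=+0
  edge (12, 2)→(4, 4): d=(-8,2) right/bottom  bias=-1
    (0,1)@(1, 3): e=[1,1,14] → █
    (1,1)@(3, 3): e=[3,3,10] → █
    (2,1)@(5, 3): e=[5,5,6] → █
    (3,1)@(7, 3): e=[7,7,2] → █
    (4,1)@(9, 3): e=[9,9,-2] → ·
    (0,2)@(1, 5): e=[-7,25,-2] → ·
    (1,2)@(3, 5): e=[-5,27,-6] → ·
    (2,2)@(5, 5): e=[-3,29,-10] → ·
    (3,2)@(7, 5): e=[-1,31,-14] → ·
  covered (4 px):
    · · · · · · · · · · ·
    █ █ █ █ · · · · · · ·
    · · · · · · · · · · ·
    · · · · · · · · · · ·
T1:
  2·area = 16
  edge (0, 3)→(8, 1): d=(8,-2) top-left  bias=+0
  edge (8, 1)→(12, 2): d=(4,1) right/bottom  bias=-1
  edge (12, 2)→(0, 3): d=(-12,1) right/bottom  bias=-1
  covered (0 px):
    · · · · · · · · · · ·
    · · · · · · · · · · ·
    · · · · · · · · · · ·
    · · · · · · · · · · ·
T2:
  2·area = 24  (B↔C swapped to make it positive)
  edge (12, 2)→(1, 3): d=(-11,1) right/bottom  bias=-1
  edge (1, 3)→(10, 0): d=(9,-3) top-left  bias=+0
  edge (10, 0)→(12, 2): d=(2,2) right/bottom  bias=-1
    (3,0)@(7, 1): e=[16,0,8] → █  [on edge]
    (4,0)@(9, 1): e=[14,6,4] → █
    (5,0)@(11, 1): e=[12,12,0] → ·  [on edge]
    (0,1)@(1, 3): e=[0,0,24] → ·  [on edge]
    (3,1)@(7, 3): e=[-6,18,12] → ·
    (4,1)@(9, 3): e=[-8,24,8] → ·
    (6,1)@(13, 3): e=[-12,36,0] → ·  [on edge]
    (7,2)@(15, 5): e=[-36,60,0] → ·  [on edge]
    (8,3)@(17, 7): e=[-60,84,0] → ·  [on edge]
  covered (2 px):
    · · · █ █ · · · · · ·
    · · · · · · · · · · ·
    · · · · · · · · · · ·
    · · · · · · · · · · ·

Answer: [7,2,7]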